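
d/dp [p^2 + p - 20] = 2*p + 1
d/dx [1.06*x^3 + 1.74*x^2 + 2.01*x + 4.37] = 3.18*x^2 + 3.48*x + 2.01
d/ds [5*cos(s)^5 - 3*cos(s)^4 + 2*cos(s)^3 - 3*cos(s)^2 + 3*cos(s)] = (-25*cos(s)^4 + 12*cos(s)^3 - 6*cos(s)^2 + 6*cos(s) - 3)*sin(s)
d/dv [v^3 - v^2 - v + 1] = 3*v^2 - 2*v - 1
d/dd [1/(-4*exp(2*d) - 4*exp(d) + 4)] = (2*exp(d) + 1)*exp(d)/(4*(exp(2*d) + exp(d) - 1)^2)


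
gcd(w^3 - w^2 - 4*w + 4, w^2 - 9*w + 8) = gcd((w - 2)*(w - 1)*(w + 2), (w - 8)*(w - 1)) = w - 1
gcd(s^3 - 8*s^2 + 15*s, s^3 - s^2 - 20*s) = s^2 - 5*s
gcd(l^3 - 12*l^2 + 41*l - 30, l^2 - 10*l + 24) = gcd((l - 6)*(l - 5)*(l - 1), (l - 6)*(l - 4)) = l - 6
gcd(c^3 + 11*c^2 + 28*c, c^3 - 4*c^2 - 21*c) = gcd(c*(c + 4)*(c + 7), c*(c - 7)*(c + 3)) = c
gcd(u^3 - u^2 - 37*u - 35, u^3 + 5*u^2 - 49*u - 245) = u^2 - 2*u - 35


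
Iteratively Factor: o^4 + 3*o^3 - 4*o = (o + 2)*(o^3 + o^2 - 2*o) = o*(o + 2)*(o^2 + o - 2) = o*(o - 1)*(o + 2)*(o + 2)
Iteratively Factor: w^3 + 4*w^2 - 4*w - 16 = (w + 4)*(w^2 - 4) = (w + 2)*(w + 4)*(w - 2)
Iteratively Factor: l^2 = (l)*(l)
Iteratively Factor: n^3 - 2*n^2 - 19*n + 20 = (n + 4)*(n^2 - 6*n + 5) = (n - 5)*(n + 4)*(n - 1)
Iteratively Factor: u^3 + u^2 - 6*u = (u)*(u^2 + u - 6) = u*(u - 2)*(u + 3)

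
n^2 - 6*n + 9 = (n - 3)^2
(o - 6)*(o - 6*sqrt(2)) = o^2 - 6*sqrt(2)*o - 6*o + 36*sqrt(2)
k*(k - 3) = k^2 - 3*k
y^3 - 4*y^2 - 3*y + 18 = (y - 3)^2*(y + 2)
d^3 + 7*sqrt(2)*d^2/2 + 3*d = d*(d + sqrt(2)/2)*(d + 3*sqrt(2))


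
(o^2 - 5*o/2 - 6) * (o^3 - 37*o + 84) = o^5 - 5*o^4/2 - 43*o^3 + 353*o^2/2 + 12*o - 504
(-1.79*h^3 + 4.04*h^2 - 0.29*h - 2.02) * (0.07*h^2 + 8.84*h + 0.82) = -0.1253*h^5 - 15.5408*h^4 + 34.2255*h^3 + 0.6078*h^2 - 18.0946*h - 1.6564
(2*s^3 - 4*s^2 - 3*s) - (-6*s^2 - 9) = 2*s^3 + 2*s^2 - 3*s + 9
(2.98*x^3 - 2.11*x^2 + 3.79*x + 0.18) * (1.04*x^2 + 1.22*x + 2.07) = 3.0992*x^5 + 1.4412*x^4 + 7.536*x^3 + 0.443300000000001*x^2 + 8.0649*x + 0.3726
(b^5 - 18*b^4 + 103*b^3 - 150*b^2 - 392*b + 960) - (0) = b^5 - 18*b^4 + 103*b^3 - 150*b^2 - 392*b + 960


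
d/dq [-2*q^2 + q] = 1 - 4*q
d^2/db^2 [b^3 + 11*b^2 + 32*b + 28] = 6*b + 22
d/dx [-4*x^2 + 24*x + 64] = 24 - 8*x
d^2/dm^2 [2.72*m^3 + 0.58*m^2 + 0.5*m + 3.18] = 16.32*m + 1.16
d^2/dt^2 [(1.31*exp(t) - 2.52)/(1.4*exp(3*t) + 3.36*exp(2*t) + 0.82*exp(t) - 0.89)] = (10.2704*exp(6*t) - 25.96608*exp(5*t) - 121.621024*exp(4*t) - 101.97502*exp(3*t) - 25.584048*exp(2*t) - 30.881642*exp(t) - 0.801445)*exp(t)/(2.744*exp(9*t) + 19.7568*exp(8*t) + 52.23792*exp(7*t) + 55.843536*exp(6*t) + 5.477136*exp(5*t) - 29.49576*exp(4*t) - 10.83458*exp(3*t) + 6.18906*exp(2*t) + 1.948566*exp(t) - 0.704969)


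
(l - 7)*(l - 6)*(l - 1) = l^3 - 14*l^2 + 55*l - 42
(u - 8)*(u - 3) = u^2 - 11*u + 24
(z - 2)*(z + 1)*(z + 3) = z^3 + 2*z^2 - 5*z - 6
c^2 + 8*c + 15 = (c + 3)*(c + 5)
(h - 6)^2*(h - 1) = h^3 - 13*h^2 + 48*h - 36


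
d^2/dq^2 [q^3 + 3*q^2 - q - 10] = 6*q + 6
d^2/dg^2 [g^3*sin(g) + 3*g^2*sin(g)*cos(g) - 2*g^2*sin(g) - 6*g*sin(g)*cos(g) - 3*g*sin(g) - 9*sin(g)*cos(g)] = -g^3*sin(g) + 2*g^2*sin(g) - 6*g^2*sin(2*g) + 6*g^2*cos(g) + 9*g*sin(g) + 12*sqrt(2)*g*sin(2*g + pi/4) - 8*g*cos(g) - 4*sin(g) + 21*sin(2*g) - 6*cos(g) - 12*cos(2*g)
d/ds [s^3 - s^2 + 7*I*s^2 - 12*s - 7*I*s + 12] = 3*s^2 + s*(-2 + 14*I) - 12 - 7*I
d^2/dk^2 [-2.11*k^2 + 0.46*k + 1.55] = -4.22000000000000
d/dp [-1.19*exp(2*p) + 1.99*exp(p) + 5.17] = (1.99 - 2.38*exp(p))*exp(p)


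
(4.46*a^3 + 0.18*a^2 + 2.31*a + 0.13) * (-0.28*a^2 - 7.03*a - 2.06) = -1.2488*a^5 - 31.4042*a^4 - 11.0998*a^3 - 16.6465*a^2 - 5.6725*a - 0.2678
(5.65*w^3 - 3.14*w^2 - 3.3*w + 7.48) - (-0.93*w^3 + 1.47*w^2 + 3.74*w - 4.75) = 6.58*w^3 - 4.61*w^2 - 7.04*w + 12.23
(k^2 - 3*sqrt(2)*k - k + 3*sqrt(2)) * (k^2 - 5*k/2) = k^4 - 3*sqrt(2)*k^3 - 7*k^3/2 + 5*k^2/2 + 21*sqrt(2)*k^2/2 - 15*sqrt(2)*k/2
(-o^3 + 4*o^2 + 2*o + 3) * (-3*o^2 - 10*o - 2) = 3*o^5 - 2*o^4 - 44*o^3 - 37*o^2 - 34*o - 6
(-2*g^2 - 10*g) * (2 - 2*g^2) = 4*g^4 + 20*g^3 - 4*g^2 - 20*g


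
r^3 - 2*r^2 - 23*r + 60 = (r - 4)*(r - 3)*(r + 5)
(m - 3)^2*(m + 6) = m^3 - 27*m + 54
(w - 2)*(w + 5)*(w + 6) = w^3 + 9*w^2 + 8*w - 60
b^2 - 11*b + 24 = (b - 8)*(b - 3)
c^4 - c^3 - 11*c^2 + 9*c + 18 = (c - 3)*(c - 2)*(c + 1)*(c + 3)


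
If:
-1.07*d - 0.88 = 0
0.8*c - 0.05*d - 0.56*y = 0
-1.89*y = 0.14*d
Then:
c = -0.01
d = -0.82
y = 0.06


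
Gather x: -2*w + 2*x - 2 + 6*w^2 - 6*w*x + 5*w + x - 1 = 6*w^2 + 3*w + x*(3 - 6*w) - 3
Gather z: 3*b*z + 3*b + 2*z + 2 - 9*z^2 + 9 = 3*b - 9*z^2 + z*(3*b + 2) + 11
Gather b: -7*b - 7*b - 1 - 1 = -14*b - 2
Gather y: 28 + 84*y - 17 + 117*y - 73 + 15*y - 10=216*y - 72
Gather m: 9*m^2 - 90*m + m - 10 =9*m^2 - 89*m - 10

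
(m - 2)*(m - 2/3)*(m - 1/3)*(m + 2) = m^4 - m^3 - 34*m^2/9 + 4*m - 8/9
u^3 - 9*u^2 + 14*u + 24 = (u - 6)*(u - 4)*(u + 1)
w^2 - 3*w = w*(w - 3)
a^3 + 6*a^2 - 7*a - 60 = (a - 3)*(a + 4)*(a + 5)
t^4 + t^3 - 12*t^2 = t^2*(t - 3)*(t + 4)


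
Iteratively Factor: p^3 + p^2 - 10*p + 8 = (p - 1)*(p^2 + 2*p - 8) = (p - 1)*(p + 4)*(p - 2)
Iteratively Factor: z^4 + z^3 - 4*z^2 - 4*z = (z - 2)*(z^3 + 3*z^2 + 2*z) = (z - 2)*(z + 2)*(z^2 + z) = z*(z - 2)*(z + 2)*(z + 1)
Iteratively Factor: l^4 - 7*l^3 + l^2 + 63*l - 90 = (l - 3)*(l^3 - 4*l^2 - 11*l + 30) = (l - 3)*(l - 2)*(l^2 - 2*l - 15) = (l - 5)*(l - 3)*(l - 2)*(l + 3)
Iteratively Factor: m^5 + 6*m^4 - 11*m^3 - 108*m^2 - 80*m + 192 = (m - 4)*(m^4 + 10*m^3 + 29*m^2 + 8*m - 48) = (m - 4)*(m + 4)*(m^3 + 6*m^2 + 5*m - 12) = (m - 4)*(m - 1)*(m + 4)*(m^2 + 7*m + 12) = (m - 4)*(m - 1)*(m + 3)*(m + 4)*(m + 4)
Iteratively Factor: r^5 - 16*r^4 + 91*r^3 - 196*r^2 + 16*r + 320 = (r - 4)*(r^4 - 12*r^3 + 43*r^2 - 24*r - 80) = (r - 4)*(r + 1)*(r^3 - 13*r^2 + 56*r - 80) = (r - 4)^2*(r + 1)*(r^2 - 9*r + 20) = (r - 5)*(r - 4)^2*(r + 1)*(r - 4)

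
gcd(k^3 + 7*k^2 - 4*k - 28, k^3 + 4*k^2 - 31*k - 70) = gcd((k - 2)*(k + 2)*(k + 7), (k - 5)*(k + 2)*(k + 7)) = k^2 + 9*k + 14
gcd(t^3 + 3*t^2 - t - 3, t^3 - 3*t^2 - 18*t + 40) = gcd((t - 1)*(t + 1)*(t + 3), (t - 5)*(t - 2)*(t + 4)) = 1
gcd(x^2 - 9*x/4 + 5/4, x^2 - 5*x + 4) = x - 1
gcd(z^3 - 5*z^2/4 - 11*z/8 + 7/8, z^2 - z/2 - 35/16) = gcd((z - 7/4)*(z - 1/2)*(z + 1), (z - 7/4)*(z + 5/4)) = z - 7/4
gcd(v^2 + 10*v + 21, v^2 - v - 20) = 1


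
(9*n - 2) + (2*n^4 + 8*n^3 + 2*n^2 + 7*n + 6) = 2*n^4 + 8*n^3 + 2*n^2 + 16*n + 4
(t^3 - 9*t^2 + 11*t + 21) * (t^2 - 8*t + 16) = t^5 - 17*t^4 + 99*t^3 - 211*t^2 + 8*t + 336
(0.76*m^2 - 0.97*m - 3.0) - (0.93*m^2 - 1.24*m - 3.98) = -0.17*m^2 + 0.27*m + 0.98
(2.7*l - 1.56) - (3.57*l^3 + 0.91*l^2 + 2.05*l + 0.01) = -3.57*l^3 - 0.91*l^2 + 0.65*l - 1.57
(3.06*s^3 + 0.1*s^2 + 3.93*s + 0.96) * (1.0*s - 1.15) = 3.06*s^4 - 3.419*s^3 + 3.815*s^2 - 3.5595*s - 1.104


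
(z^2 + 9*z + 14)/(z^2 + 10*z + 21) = (z + 2)/(z + 3)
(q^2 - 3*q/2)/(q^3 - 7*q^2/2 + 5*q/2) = (2*q - 3)/(2*q^2 - 7*q + 5)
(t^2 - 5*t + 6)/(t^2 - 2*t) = (t - 3)/t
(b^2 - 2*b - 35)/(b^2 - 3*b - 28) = (b + 5)/(b + 4)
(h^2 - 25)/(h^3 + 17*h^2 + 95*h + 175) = (h - 5)/(h^2 + 12*h + 35)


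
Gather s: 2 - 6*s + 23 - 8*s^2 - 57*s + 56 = -8*s^2 - 63*s + 81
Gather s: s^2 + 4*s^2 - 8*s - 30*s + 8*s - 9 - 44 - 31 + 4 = 5*s^2 - 30*s - 80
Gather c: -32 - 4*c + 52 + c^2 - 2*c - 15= c^2 - 6*c + 5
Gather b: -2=-2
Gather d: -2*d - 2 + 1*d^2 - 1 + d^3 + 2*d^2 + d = d^3 + 3*d^2 - d - 3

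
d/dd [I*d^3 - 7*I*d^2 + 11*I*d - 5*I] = I*(3*d^2 - 14*d + 11)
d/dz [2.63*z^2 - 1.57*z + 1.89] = 5.26*z - 1.57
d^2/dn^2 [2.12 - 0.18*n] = 0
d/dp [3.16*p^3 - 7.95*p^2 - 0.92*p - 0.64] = 9.48*p^2 - 15.9*p - 0.92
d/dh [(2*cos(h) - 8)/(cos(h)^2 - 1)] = 2*(cos(h)^2 - 8*cos(h) + 1)/sin(h)^3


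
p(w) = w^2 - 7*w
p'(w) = 2*w - 7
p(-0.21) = 1.51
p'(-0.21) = -7.42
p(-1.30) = 10.79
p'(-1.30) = -9.60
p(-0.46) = 3.43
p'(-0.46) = -7.92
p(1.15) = -6.73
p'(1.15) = -4.70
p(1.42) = -7.92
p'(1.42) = -4.16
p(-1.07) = 8.63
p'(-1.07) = -9.14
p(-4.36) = 49.53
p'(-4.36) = -15.72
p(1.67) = -8.90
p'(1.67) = -3.66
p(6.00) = -6.00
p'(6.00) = 5.00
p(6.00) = -6.00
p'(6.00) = 5.00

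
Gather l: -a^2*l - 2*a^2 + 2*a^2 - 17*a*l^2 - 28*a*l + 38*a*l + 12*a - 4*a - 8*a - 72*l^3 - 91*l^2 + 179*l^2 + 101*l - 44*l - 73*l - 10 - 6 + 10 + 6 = -72*l^3 + l^2*(88 - 17*a) + l*(-a^2 + 10*a - 16)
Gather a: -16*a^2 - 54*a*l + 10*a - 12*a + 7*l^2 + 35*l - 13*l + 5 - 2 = -16*a^2 + a*(-54*l - 2) + 7*l^2 + 22*l + 3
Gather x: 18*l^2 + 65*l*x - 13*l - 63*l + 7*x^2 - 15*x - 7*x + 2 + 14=18*l^2 - 76*l + 7*x^2 + x*(65*l - 22) + 16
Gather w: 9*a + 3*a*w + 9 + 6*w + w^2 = 9*a + w^2 + w*(3*a + 6) + 9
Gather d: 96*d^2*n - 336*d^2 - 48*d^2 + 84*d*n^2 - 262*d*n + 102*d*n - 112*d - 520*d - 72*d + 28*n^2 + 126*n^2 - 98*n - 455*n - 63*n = d^2*(96*n - 384) + d*(84*n^2 - 160*n - 704) + 154*n^2 - 616*n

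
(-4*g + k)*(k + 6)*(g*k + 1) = -4*g^2*k^2 - 24*g^2*k + g*k^3 + 6*g*k^2 - 4*g*k - 24*g + k^2 + 6*k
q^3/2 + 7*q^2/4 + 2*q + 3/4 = (q/2 + 1/2)*(q + 1)*(q + 3/2)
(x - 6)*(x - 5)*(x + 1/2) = x^3 - 21*x^2/2 + 49*x/2 + 15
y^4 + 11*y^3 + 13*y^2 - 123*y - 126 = (y - 3)*(y + 1)*(y + 6)*(y + 7)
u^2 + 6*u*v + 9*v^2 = (u + 3*v)^2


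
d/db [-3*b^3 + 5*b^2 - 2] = b*(10 - 9*b)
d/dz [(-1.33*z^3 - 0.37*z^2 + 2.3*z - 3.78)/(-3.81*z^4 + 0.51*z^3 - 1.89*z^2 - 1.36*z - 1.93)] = (-5.0673*z^6 - 2.8194*z^5 + 28.9914*z^4 - 56.3356*z^3 + 18.3343*z^2 - 12.8602*z - 9.5798)/(14.5161*z^8 - 3.8862*z^7 + 14.6619*z^6 + 8.4354*z^5 + 16.8915*z^4 + 3.1722*z^3 + 9.145*z^2 + 5.2496*z + 3.7249)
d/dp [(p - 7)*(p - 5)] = 2*p - 12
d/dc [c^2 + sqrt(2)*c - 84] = 2*c + sqrt(2)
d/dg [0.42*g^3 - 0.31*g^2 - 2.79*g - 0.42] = 1.26*g^2 - 0.62*g - 2.79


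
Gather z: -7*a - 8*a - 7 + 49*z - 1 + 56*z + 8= -15*a + 105*z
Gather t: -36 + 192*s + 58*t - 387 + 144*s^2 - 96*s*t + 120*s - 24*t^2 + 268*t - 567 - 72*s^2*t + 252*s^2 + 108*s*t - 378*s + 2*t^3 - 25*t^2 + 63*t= 396*s^2 - 66*s + 2*t^3 - 49*t^2 + t*(-72*s^2 + 12*s + 389) - 990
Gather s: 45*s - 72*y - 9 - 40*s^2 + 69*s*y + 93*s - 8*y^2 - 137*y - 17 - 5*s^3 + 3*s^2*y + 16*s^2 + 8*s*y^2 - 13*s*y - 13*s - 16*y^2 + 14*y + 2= -5*s^3 + s^2*(3*y - 24) + s*(8*y^2 + 56*y + 125) - 24*y^2 - 195*y - 24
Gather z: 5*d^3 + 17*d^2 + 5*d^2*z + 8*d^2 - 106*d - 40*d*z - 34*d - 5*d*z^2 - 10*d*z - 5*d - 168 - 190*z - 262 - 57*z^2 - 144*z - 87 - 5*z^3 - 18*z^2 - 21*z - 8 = 5*d^3 + 25*d^2 - 145*d - 5*z^3 + z^2*(-5*d - 75) + z*(5*d^2 - 50*d - 355) - 525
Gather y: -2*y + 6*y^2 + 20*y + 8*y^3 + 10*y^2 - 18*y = 8*y^3 + 16*y^2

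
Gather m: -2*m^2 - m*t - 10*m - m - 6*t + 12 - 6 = -2*m^2 + m*(-t - 11) - 6*t + 6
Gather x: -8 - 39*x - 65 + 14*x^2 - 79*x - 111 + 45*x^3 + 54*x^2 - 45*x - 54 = 45*x^3 + 68*x^2 - 163*x - 238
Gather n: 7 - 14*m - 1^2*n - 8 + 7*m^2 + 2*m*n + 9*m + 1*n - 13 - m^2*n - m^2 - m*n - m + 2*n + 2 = 6*m^2 - 6*m + n*(-m^2 + m + 2) - 12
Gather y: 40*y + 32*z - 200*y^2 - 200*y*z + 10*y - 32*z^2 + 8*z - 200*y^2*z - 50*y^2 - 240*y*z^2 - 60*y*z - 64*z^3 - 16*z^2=y^2*(-200*z - 250) + y*(-240*z^2 - 260*z + 50) - 64*z^3 - 48*z^2 + 40*z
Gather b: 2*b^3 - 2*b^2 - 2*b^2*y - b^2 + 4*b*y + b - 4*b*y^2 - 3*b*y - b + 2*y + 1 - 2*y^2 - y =2*b^3 + b^2*(-2*y - 3) + b*(-4*y^2 + y) - 2*y^2 + y + 1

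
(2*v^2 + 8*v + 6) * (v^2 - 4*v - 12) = 2*v^4 - 50*v^2 - 120*v - 72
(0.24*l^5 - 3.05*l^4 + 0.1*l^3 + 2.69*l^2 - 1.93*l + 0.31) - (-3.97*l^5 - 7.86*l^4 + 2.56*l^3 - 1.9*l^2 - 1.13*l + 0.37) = 4.21*l^5 + 4.81*l^4 - 2.46*l^3 + 4.59*l^2 - 0.8*l - 0.06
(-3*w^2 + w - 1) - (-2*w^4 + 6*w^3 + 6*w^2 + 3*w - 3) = 2*w^4 - 6*w^3 - 9*w^2 - 2*w + 2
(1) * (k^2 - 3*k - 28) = k^2 - 3*k - 28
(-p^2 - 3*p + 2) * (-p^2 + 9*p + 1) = p^4 - 6*p^3 - 30*p^2 + 15*p + 2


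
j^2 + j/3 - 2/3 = (j - 2/3)*(j + 1)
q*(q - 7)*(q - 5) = q^3 - 12*q^2 + 35*q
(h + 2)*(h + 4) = h^2 + 6*h + 8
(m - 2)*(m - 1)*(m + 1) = m^3 - 2*m^2 - m + 2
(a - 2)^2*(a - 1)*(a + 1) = a^4 - 4*a^3 + 3*a^2 + 4*a - 4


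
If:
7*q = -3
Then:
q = -3/7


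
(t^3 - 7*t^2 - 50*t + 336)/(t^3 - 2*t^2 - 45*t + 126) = (t - 8)/(t - 3)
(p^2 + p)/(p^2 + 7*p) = (p + 1)/(p + 7)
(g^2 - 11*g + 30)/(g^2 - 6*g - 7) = (-g^2 + 11*g - 30)/(-g^2 + 6*g + 7)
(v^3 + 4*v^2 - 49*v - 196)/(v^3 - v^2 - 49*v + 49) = (v + 4)/(v - 1)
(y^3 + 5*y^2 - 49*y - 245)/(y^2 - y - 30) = (y^2 - 49)/(y - 6)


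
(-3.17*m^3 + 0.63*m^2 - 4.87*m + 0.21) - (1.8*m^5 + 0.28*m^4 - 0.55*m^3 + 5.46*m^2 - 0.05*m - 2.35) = -1.8*m^5 - 0.28*m^4 - 2.62*m^3 - 4.83*m^2 - 4.82*m + 2.56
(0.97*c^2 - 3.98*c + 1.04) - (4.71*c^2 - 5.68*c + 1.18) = -3.74*c^2 + 1.7*c - 0.14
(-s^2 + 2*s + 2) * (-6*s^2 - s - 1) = 6*s^4 - 11*s^3 - 13*s^2 - 4*s - 2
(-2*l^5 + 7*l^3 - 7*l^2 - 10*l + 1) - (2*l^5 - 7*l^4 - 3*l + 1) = -4*l^5 + 7*l^4 + 7*l^3 - 7*l^2 - 7*l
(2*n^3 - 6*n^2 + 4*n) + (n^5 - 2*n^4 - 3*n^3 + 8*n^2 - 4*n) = n^5 - 2*n^4 - n^3 + 2*n^2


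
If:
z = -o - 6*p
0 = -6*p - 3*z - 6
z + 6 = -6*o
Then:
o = -6/13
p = 8/13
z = -42/13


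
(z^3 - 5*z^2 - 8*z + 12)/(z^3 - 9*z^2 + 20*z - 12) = (z + 2)/(z - 2)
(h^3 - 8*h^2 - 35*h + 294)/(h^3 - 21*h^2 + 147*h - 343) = (h + 6)/(h - 7)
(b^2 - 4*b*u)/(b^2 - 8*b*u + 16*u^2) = b/(b - 4*u)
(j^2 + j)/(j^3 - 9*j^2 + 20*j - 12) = j*(j + 1)/(j^3 - 9*j^2 + 20*j - 12)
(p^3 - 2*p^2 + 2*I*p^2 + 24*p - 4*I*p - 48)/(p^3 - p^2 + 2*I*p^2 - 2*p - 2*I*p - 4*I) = (p^2 + 2*I*p + 24)/(p^2 + p*(1 + 2*I) + 2*I)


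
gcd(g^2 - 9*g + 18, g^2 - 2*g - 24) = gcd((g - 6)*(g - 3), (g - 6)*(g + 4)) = g - 6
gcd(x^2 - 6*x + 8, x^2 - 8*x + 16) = x - 4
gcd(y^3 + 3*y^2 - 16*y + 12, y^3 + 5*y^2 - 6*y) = y^2 + 5*y - 6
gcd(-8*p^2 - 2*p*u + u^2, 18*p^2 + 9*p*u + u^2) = 1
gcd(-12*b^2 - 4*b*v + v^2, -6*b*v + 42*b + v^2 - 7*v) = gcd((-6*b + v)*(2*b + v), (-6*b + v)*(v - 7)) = -6*b + v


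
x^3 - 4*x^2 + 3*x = x*(x - 3)*(x - 1)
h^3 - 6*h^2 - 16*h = h*(h - 8)*(h + 2)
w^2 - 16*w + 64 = (w - 8)^2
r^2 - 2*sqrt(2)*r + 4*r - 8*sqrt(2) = (r + 4)*(r - 2*sqrt(2))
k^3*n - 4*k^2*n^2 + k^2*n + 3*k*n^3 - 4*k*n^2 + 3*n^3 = (k - 3*n)*(k - n)*(k*n + n)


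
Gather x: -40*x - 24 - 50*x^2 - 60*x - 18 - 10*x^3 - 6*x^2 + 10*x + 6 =-10*x^3 - 56*x^2 - 90*x - 36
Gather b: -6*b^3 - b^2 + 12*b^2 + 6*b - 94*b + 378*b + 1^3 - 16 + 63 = -6*b^3 + 11*b^2 + 290*b + 48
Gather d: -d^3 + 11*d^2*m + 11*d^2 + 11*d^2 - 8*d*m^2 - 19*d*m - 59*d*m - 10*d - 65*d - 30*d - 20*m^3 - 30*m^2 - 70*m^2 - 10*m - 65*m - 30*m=-d^3 + d^2*(11*m + 22) + d*(-8*m^2 - 78*m - 105) - 20*m^3 - 100*m^2 - 105*m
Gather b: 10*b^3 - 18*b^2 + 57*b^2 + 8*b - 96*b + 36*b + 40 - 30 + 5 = 10*b^3 + 39*b^2 - 52*b + 15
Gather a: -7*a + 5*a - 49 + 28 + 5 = -2*a - 16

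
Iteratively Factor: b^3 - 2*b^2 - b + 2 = (b - 1)*(b^2 - b - 2) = (b - 1)*(b + 1)*(b - 2)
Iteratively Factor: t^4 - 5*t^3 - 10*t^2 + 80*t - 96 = (t - 3)*(t^3 - 2*t^2 - 16*t + 32) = (t - 3)*(t - 2)*(t^2 - 16) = (t - 4)*(t - 3)*(t - 2)*(t + 4)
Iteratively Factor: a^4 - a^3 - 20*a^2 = (a - 5)*(a^3 + 4*a^2) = (a - 5)*(a + 4)*(a^2) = a*(a - 5)*(a + 4)*(a)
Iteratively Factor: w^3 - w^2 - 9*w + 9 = (w - 3)*(w^2 + 2*w - 3) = (w - 3)*(w - 1)*(w + 3)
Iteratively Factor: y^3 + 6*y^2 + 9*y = (y + 3)*(y^2 + 3*y) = y*(y + 3)*(y + 3)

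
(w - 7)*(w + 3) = w^2 - 4*w - 21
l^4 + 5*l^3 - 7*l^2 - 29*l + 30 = (l - 2)*(l - 1)*(l + 3)*(l + 5)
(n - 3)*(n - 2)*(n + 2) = n^3 - 3*n^2 - 4*n + 12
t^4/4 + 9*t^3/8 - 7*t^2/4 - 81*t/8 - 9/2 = (t/4 + 1)*(t - 3)*(t + 1/2)*(t + 3)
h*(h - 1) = h^2 - h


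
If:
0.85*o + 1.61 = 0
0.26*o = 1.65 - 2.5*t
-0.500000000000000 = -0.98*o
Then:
No Solution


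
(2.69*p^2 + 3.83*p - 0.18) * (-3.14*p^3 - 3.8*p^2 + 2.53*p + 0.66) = -8.4466*p^5 - 22.2482*p^4 - 7.1831*p^3 + 12.1493*p^2 + 2.0724*p - 0.1188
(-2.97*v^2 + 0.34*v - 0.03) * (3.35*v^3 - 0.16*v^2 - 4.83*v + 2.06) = -9.9495*v^5 + 1.6142*v^4 + 14.1902*v^3 - 7.7556*v^2 + 0.8453*v - 0.0618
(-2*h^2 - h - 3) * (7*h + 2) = -14*h^3 - 11*h^2 - 23*h - 6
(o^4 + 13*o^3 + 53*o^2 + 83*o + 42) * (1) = o^4 + 13*o^3 + 53*o^2 + 83*o + 42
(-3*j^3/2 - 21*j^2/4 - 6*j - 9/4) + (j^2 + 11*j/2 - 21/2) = -3*j^3/2 - 17*j^2/4 - j/2 - 51/4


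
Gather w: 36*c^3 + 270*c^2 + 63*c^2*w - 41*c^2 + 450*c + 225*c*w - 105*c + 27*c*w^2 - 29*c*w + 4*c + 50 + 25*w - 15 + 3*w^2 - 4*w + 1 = 36*c^3 + 229*c^2 + 349*c + w^2*(27*c + 3) + w*(63*c^2 + 196*c + 21) + 36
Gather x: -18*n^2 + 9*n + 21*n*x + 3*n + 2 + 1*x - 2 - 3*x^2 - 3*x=-18*n^2 + 12*n - 3*x^2 + x*(21*n - 2)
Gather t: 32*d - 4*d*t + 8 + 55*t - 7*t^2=32*d - 7*t^2 + t*(55 - 4*d) + 8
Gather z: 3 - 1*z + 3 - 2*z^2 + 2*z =-2*z^2 + z + 6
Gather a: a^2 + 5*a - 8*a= a^2 - 3*a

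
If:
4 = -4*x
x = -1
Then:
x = -1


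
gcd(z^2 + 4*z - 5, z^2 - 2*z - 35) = z + 5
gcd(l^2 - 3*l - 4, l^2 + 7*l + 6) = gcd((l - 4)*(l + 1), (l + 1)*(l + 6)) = l + 1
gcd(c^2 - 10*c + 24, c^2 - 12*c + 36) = c - 6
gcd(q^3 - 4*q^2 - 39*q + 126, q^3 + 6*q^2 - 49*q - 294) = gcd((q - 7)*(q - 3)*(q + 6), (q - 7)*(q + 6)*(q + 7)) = q^2 - q - 42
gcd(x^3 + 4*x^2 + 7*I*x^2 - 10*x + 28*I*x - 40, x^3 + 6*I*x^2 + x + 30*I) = x + 5*I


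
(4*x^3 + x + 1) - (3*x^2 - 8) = 4*x^3 - 3*x^2 + x + 9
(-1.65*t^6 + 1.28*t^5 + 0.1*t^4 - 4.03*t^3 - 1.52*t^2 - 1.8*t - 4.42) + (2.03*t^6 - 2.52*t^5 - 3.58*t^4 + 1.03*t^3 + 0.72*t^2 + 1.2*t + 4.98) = 0.38*t^6 - 1.24*t^5 - 3.48*t^4 - 3.0*t^3 - 0.8*t^2 - 0.6*t + 0.56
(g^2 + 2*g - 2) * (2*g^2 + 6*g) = 2*g^4 + 10*g^3 + 8*g^2 - 12*g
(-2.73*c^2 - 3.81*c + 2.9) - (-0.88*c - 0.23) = -2.73*c^2 - 2.93*c + 3.13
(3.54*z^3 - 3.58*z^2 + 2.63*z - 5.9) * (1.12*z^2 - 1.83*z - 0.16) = 3.9648*z^5 - 10.4878*z^4 + 8.9306*z^3 - 10.8481*z^2 + 10.3762*z + 0.944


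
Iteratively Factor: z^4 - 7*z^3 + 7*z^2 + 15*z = (z - 3)*(z^3 - 4*z^2 - 5*z) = (z - 3)*(z + 1)*(z^2 - 5*z) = (z - 5)*(z - 3)*(z + 1)*(z)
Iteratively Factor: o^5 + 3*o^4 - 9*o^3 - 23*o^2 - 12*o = (o + 4)*(o^4 - o^3 - 5*o^2 - 3*o) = o*(o + 4)*(o^3 - o^2 - 5*o - 3) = o*(o + 1)*(o + 4)*(o^2 - 2*o - 3) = o*(o - 3)*(o + 1)*(o + 4)*(o + 1)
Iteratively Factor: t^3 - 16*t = (t)*(t^2 - 16) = t*(t - 4)*(t + 4)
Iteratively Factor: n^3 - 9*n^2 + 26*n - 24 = (n - 2)*(n^2 - 7*n + 12) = (n - 4)*(n - 2)*(n - 3)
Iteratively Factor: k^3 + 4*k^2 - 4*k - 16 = (k + 4)*(k^2 - 4) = (k - 2)*(k + 4)*(k + 2)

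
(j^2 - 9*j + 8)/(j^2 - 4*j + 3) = (j - 8)/(j - 3)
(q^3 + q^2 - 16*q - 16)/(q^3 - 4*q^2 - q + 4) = (q + 4)/(q - 1)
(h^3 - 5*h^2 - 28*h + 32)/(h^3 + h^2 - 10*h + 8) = (h - 8)/(h - 2)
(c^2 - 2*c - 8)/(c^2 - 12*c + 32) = (c + 2)/(c - 8)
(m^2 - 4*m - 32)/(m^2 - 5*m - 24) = (m + 4)/(m + 3)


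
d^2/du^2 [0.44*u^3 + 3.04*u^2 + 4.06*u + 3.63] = 2.64*u + 6.08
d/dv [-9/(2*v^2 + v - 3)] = 9*(4*v + 1)/(2*v^2 + v - 3)^2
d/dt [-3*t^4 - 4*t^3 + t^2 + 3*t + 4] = -12*t^3 - 12*t^2 + 2*t + 3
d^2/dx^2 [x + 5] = 0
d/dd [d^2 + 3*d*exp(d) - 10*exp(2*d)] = 3*d*exp(d) + 2*d - 20*exp(2*d) + 3*exp(d)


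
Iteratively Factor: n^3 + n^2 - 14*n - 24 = (n + 2)*(n^2 - n - 12) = (n + 2)*(n + 3)*(n - 4)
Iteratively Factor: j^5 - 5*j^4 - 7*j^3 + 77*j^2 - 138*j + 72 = (j + 4)*(j^4 - 9*j^3 + 29*j^2 - 39*j + 18) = (j - 1)*(j + 4)*(j^3 - 8*j^2 + 21*j - 18) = (j - 2)*(j - 1)*(j + 4)*(j^2 - 6*j + 9) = (j - 3)*(j - 2)*(j - 1)*(j + 4)*(j - 3)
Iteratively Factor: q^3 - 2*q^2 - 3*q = (q)*(q^2 - 2*q - 3) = q*(q - 3)*(q + 1)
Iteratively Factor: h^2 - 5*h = (h - 5)*(h)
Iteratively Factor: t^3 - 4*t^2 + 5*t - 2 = (t - 1)*(t^2 - 3*t + 2) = (t - 2)*(t - 1)*(t - 1)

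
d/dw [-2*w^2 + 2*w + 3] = 2 - 4*w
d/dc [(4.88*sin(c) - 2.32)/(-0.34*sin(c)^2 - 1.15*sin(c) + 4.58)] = (1.6592*sin(c)^2 - 1.5776*sin(c) + 19.6824)*cos(c)/(0.1156*sin(c)^4 + 0.782*sin(c)^3 - 1.7919*sin(c)^2 - 10.534*sin(c) + 20.9764)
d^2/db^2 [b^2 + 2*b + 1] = 2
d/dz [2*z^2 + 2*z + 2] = 4*z + 2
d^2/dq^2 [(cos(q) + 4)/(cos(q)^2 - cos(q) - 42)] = (9*sin(q)^4*cos(q) + 17*sin(q)^4 - 644*sin(q)^2 + 1546*cos(q) + 123*cos(3*q)/2 - cos(5*q)/2 + 367)/(sin(q)^2 + cos(q) + 41)^3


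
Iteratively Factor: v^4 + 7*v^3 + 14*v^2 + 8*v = (v)*(v^3 + 7*v^2 + 14*v + 8) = v*(v + 2)*(v^2 + 5*v + 4) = v*(v + 2)*(v + 4)*(v + 1)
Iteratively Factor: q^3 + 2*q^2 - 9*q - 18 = (q + 3)*(q^2 - q - 6) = (q + 2)*(q + 3)*(q - 3)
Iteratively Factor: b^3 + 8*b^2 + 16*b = (b + 4)*(b^2 + 4*b) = (b + 4)^2*(b)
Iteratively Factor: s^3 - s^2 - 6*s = (s - 3)*(s^2 + 2*s) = (s - 3)*(s + 2)*(s)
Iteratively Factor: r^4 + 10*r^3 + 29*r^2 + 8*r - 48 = (r + 4)*(r^3 + 6*r^2 + 5*r - 12) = (r + 3)*(r + 4)*(r^2 + 3*r - 4) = (r + 3)*(r + 4)^2*(r - 1)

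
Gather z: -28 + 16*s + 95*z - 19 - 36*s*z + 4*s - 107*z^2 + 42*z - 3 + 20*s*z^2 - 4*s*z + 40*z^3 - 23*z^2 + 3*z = 20*s + 40*z^3 + z^2*(20*s - 130) + z*(140 - 40*s) - 50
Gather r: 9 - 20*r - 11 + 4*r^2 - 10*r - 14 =4*r^2 - 30*r - 16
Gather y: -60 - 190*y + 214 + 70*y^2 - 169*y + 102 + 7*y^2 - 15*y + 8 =77*y^2 - 374*y + 264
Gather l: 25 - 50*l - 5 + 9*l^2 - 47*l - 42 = 9*l^2 - 97*l - 22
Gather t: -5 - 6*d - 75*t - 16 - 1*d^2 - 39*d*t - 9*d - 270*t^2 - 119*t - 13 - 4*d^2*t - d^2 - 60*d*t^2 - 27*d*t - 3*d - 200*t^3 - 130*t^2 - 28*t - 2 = -2*d^2 - 18*d - 200*t^3 + t^2*(-60*d - 400) + t*(-4*d^2 - 66*d - 222) - 36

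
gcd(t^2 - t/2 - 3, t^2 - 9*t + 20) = 1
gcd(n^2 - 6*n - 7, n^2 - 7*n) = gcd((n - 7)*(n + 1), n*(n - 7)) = n - 7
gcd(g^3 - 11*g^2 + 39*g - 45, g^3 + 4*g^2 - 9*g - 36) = g - 3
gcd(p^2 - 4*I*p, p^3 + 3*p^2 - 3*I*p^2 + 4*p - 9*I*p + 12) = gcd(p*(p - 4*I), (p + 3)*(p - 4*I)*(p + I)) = p - 4*I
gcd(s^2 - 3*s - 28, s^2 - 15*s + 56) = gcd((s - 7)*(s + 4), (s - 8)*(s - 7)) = s - 7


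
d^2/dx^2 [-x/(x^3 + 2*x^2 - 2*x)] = 6*(-x^2 - 2*x - 2)/(x^6 + 6*x^5 + 6*x^4 - 16*x^3 - 12*x^2 + 24*x - 8)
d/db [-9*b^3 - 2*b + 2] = -27*b^2 - 2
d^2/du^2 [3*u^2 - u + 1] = 6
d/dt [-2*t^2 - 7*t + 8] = -4*t - 7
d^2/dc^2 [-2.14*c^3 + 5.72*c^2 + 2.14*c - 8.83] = 11.44 - 12.84*c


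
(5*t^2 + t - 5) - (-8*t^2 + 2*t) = 13*t^2 - t - 5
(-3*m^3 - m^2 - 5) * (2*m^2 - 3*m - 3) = -6*m^5 + 7*m^4 + 12*m^3 - 7*m^2 + 15*m + 15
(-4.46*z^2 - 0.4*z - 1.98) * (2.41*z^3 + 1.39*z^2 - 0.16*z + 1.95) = -10.7486*z^5 - 7.1634*z^4 - 4.6142*z^3 - 11.3852*z^2 - 0.4632*z - 3.861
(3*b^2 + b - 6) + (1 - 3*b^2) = b - 5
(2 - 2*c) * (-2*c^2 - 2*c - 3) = 4*c^3 + 2*c - 6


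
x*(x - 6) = x^2 - 6*x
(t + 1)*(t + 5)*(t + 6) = t^3 + 12*t^2 + 41*t + 30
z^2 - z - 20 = (z - 5)*(z + 4)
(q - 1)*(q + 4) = q^2 + 3*q - 4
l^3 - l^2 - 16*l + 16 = (l - 4)*(l - 1)*(l + 4)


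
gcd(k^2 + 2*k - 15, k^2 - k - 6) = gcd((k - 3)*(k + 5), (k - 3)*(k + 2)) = k - 3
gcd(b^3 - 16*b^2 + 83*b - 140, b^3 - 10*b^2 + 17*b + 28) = b^2 - 11*b + 28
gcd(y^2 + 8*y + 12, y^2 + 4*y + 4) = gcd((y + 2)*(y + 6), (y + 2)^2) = y + 2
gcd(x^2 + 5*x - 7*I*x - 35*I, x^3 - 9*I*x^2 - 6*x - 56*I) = x - 7*I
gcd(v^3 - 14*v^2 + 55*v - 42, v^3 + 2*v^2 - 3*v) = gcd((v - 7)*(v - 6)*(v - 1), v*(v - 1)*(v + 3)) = v - 1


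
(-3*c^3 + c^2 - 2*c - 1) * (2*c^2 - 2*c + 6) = -6*c^5 + 8*c^4 - 24*c^3 + 8*c^2 - 10*c - 6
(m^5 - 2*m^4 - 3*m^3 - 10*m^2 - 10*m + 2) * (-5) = -5*m^5 + 10*m^4 + 15*m^3 + 50*m^2 + 50*m - 10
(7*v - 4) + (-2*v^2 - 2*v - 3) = -2*v^2 + 5*v - 7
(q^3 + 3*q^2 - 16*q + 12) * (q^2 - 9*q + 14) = q^5 - 6*q^4 - 29*q^3 + 198*q^2 - 332*q + 168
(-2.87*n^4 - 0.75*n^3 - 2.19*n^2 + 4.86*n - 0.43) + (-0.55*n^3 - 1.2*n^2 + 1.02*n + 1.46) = -2.87*n^4 - 1.3*n^3 - 3.39*n^2 + 5.88*n + 1.03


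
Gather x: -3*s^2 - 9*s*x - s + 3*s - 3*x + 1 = -3*s^2 + 2*s + x*(-9*s - 3) + 1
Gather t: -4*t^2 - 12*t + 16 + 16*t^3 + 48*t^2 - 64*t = 16*t^3 + 44*t^2 - 76*t + 16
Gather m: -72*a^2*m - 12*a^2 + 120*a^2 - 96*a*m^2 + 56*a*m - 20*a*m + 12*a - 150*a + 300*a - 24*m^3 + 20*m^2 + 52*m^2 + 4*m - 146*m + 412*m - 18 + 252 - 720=108*a^2 + 162*a - 24*m^3 + m^2*(72 - 96*a) + m*(-72*a^2 + 36*a + 270) - 486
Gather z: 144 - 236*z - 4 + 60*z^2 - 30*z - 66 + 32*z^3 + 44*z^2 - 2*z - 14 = 32*z^3 + 104*z^2 - 268*z + 60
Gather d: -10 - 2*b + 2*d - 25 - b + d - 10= -3*b + 3*d - 45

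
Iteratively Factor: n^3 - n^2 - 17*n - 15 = (n + 3)*(n^2 - 4*n - 5) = (n - 5)*(n + 3)*(n + 1)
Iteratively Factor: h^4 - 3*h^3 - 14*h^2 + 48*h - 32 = (h - 4)*(h^3 + h^2 - 10*h + 8) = (h - 4)*(h + 4)*(h^2 - 3*h + 2) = (h - 4)*(h - 2)*(h + 4)*(h - 1)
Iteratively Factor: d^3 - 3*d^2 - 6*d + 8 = (d + 2)*(d^2 - 5*d + 4) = (d - 4)*(d + 2)*(d - 1)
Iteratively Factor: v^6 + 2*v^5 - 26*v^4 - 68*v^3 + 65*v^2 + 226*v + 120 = (v - 2)*(v^5 + 4*v^4 - 18*v^3 - 104*v^2 - 143*v - 60) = (v - 2)*(v + 1)*(v^4 + 3*v^3 - 21*v^2 - 83*v - 60) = (v - 5)*(v - 2)*(v + 1)*(v^3 + 8*v^2 + 19*v + 12) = (v - 5)*(v - 2)*(v + 1)^2*(v^2 + 7*v + 12) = (v - 5)*(v - 2)*(v + 1)^2*(v + 4)*(v + 3)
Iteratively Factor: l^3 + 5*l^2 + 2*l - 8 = (l - 1)*(l^2 + 6*l + 8) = (l - 1)*(l + 4)*(l + 2)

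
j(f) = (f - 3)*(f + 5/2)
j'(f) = 2*f - 1/2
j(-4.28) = 12.96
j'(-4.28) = -9.06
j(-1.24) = -5.34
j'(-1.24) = -2.98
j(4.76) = 12.78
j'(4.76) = 9.02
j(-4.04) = 10.84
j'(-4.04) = -8.58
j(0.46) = -7.52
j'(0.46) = 0.42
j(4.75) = 12.69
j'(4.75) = 9.00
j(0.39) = -7.54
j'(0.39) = 0.28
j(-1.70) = -3.76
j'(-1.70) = -3.90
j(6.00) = 25.50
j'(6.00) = 11.50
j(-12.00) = 142.50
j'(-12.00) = -24.50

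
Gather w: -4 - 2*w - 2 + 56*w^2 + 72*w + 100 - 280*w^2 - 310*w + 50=-224*w^2 - 240*w + 144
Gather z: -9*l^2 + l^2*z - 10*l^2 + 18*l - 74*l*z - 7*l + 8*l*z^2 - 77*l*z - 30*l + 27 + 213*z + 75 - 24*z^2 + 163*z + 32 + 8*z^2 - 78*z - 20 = -19*l^2 - 19*l + z^2*(8*l - 16) + z*(l^2 - 151*l + 298) + 114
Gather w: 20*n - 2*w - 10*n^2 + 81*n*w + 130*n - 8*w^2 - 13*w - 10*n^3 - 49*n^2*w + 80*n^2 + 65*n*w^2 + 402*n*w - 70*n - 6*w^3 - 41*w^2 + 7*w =-10*n^3 + 70*n^2 + 80*n - 6*w^3 + w^2*(65*n - 49) + w*(-49*n^2 + 483*n - 8)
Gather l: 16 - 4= 12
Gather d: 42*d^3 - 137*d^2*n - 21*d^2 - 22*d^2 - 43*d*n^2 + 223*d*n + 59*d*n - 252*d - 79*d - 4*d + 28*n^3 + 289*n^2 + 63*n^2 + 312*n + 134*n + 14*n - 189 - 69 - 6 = 42*d^3 + d^2*(-137*n - 43) + d*(-43*n^2 + 282*n - 335) + 28*n^3 + 352*n^2 + 460*n - 264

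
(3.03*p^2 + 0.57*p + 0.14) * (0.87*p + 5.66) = 2.6361*p^3 + 17.6457*p^2 + 3.348*p + 0.7924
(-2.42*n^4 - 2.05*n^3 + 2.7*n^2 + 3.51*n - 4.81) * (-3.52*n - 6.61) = 8.5184*n^5 + 23.2122*n^4 + 4.0465*n^3 - 30.2022*n^2 - 6.2699*n + 31.7941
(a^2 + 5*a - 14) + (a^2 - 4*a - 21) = 2*a^2 + a - 35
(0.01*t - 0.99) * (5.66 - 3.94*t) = -0.0394*t^2 + 3.9572*t - 5.6034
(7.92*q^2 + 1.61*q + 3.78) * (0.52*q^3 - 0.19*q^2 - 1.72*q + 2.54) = 4.1184*q^5 - 0.6676*q^4 - 11.9627*q^3 + 16.6294*q^2 - 2.4122*q + 9.6012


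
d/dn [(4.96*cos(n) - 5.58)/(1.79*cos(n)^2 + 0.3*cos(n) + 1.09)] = (8.8784*cos(n)^2 - 19.9764*cos(n) - 7.0804)*sin(n)/(3.2041*cos(n)^4 + 1.074*cos(n)^3 + 3.9922*cos(n)^2 + 0.654*cos(n) + 1.1881)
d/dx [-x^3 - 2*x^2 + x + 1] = -3*x^2 - 4*x + 1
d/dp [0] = 0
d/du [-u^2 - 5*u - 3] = -2*u - 5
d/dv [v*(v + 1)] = 2*v + 1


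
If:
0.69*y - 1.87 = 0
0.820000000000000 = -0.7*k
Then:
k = -1.17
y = 2.71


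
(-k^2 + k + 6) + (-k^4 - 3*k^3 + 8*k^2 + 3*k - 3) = -k^4 - 3*k^3 + 7*k^2 + 4*k + 3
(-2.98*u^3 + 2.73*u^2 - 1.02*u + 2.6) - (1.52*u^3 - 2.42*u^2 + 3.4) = -4.5*u^3 + 5.15*u^2 - 1.02*u - 0.8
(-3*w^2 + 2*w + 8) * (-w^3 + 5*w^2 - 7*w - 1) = 3*w^5 - 17*w^4 + 23*w^3 + 29*w^2 - 58*w - 8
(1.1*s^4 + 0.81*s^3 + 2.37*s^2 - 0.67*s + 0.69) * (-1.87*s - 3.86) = -2.057*s^5 - 5.7607*s^4 - 7.5585*s^3 - 7.8953*s^2 + 1.2959*s - 2.6634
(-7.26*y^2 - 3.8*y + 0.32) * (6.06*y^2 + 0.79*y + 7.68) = -43.9956*y^4 - 28.7634*y^3 - 56.8196*y^2 - 28.9312*y + 2.4576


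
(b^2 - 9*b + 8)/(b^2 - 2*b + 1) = (b - 8)/(b - 1)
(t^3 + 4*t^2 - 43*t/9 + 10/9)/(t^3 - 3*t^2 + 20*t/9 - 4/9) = (t + 5)/(t - 2)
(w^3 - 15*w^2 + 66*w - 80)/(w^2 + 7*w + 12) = (w^3 - 15*w^2 + 66*w - 80)/(w^2 + 7*w + 12)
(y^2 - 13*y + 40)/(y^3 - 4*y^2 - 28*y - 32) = (y - 5)/(y^2 + 4*y + 4)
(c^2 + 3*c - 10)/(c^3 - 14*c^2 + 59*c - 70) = (c + 5)/(c^2 - 12*c + 35)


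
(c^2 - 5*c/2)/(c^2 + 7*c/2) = (2*c - 5)/(2*c + 7)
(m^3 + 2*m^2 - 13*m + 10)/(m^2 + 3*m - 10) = m - 1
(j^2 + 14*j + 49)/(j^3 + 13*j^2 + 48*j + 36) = (j^2 + 14*j + 49)/(j^3 + 13*j^2 + 48*j + 36)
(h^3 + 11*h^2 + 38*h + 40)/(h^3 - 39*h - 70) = (h + 4)/(h - 7)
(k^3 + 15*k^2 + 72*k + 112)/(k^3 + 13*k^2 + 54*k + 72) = (k^2 + 11*k + 28)/(k^2 + 9*k + 18)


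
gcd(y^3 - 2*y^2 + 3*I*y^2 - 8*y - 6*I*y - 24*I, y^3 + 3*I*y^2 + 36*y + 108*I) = y + 3*I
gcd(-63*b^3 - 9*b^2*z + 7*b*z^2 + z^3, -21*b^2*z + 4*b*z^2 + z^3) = -21*b^2 + 4*b*z + z^2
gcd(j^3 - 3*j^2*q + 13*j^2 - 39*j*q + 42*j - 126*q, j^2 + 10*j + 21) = j + 7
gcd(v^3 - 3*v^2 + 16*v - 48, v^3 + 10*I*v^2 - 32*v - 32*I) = v + 4*I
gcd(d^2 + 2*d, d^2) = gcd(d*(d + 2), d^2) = d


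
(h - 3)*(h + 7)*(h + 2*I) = h^3 + 4*h^2 + 2*I*h^2 - 21*h + 8*I*h - 42*I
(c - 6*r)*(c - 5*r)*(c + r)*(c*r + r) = c^4*r - 10*c^3*r^2 + c^3*r + 19*c^2*r^3 - 10*c^2*r^2 + 30*c*r^4 + 19*c*r^3 + 30*r^4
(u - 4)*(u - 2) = u^2 - 6*u + 8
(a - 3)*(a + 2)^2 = a^3 + a^2 - 8*a - 12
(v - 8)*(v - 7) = v^2 - 15*v + 56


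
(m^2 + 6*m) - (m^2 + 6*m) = 0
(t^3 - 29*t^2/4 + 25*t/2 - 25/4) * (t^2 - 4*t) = t^5 - 45*t^4/4 + 83*t^3/2 - 225*t^2/4 + 25*t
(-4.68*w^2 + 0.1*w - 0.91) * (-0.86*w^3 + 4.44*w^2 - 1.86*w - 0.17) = 4.0248*w^5 - 20.8652*w^4 + 9.9314*w^3 - 3.4308*w^2 + 1.6756*w + 0.1547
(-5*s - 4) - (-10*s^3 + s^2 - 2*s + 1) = 10*s^3 - s^2 - 3*s - 5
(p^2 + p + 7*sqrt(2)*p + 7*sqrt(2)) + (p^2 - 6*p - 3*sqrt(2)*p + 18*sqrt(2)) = 2*p^2 - 5*p + 4*sqrt(2)*p + 25*sqrt(2)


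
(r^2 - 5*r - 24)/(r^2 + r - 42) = (r^2 - 5*r - 24)/(r^2 + r - 42)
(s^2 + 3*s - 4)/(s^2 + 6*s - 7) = (s + 4)/(s + 7)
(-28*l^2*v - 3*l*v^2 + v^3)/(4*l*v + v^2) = -7*l + v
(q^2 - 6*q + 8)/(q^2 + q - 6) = (q - 4)/(q + 3)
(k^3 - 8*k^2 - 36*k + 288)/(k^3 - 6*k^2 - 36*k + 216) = (k - 8)/(k - 6)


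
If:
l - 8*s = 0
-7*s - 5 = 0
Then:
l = -40/7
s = -5/7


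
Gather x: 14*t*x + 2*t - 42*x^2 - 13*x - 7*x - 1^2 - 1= 2*t - 42*x^2 + x*(14*t - 20) - 2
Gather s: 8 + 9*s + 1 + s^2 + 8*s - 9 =s^2 + 17*s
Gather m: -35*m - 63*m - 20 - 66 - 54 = -98*m - 140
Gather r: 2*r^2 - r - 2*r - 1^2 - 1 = 2*r^2 - 3*r - 2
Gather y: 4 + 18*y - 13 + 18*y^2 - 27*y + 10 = 18*y^2 - 9*y + 1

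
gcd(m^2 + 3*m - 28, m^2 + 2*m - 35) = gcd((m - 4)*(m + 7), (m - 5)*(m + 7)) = m + 7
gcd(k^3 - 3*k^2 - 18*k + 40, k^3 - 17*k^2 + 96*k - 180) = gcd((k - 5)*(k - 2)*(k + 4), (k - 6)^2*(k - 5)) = k - 5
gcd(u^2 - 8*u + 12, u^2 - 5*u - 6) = u - 6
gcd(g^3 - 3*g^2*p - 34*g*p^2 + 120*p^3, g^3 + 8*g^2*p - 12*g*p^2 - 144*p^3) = -g^2 - 2*g*p + 24*p^2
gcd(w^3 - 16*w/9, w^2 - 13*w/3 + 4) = w - 4/3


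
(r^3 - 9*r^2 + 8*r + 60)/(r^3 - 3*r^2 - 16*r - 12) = (r - 5)/(r + 1)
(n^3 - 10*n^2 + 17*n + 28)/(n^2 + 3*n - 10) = (n^3 - 10*n^2 + 17*n + 28)/(n^2 + 3*n - 10)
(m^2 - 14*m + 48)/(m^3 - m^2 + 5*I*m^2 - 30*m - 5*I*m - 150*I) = (m - 8)/(m^2 + 5*m*(1 + I) + 25*I)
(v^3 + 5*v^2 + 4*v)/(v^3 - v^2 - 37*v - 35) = v*(v + 4)/(v^2 - 2*v - 35)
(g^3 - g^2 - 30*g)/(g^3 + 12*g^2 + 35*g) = (g - 6)/(g + 7)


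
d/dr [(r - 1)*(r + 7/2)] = 2*r + 5/2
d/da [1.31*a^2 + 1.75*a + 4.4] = 2.62*a + 1.75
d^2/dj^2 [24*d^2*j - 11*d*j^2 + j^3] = -22*d + 6*j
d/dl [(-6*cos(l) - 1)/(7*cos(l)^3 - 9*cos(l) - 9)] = -(804*sin(l) + 336*sin(2*l) + 84*sin(3*l) + 168*sin(4*l))/(15*cos(l) - 7*cos(3*l) + 36)^2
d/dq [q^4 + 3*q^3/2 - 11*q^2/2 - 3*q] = 4*q^3 + 9*q^2/2 - 11*q - 3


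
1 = 1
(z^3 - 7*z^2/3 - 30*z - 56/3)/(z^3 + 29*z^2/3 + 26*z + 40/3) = (z - 7)/(z + 5)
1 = 1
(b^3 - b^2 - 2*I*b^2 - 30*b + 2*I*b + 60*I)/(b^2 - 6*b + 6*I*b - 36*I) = (b^2 + b*(5 - 2*I) - 10*I)/(b + 6*I)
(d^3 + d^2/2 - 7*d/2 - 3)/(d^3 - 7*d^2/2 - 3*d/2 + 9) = (d + 1)/(d - 3)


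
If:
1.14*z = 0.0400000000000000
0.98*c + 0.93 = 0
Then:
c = -0.95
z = 0.04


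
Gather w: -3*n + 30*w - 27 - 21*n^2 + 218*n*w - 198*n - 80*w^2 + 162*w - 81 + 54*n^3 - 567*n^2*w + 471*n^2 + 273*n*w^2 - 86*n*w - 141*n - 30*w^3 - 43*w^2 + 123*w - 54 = 54*n^3 + 450*n^2 - 342*n - 30*w^3 + w^2*(273*n - 123) + w*(-567*n^2 + 132*n + 315) - 162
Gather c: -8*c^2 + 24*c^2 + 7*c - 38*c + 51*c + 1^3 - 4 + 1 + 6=16*c^2 + 20*c + 4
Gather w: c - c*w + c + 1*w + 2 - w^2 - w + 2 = -c*w + 2*c - w^2 + 4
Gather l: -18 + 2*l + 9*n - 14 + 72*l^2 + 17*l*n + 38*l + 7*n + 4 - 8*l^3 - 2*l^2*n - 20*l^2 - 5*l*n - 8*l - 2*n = -8*l^3 + l^2*(52 - 2*n) + l*(12*n + 32) + 14*n - 28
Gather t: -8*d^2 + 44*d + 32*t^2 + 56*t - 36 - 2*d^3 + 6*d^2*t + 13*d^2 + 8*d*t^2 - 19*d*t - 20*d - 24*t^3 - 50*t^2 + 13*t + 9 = -2*d^3 + 5*d^2 + 24*d - 24*t^3 + t^2*(8*d - 18) + t*(6*d^2 - 19*d + 69) - 27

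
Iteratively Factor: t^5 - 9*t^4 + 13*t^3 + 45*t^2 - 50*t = (t - 5)*(t^4 - 4*t^3 - 7*t^2 + 10*t) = (t - 5)*(t - 1)*(t^3 - 3*t^2 - 10*t) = t*(t - 5)*(t - 1)*(t^2 - 3*t - 10) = t*(t - 5)^2*(t - 1)*(t + 2)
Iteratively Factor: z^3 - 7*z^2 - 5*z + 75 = (z - 5)*(z^2 - 2*z - 15) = (z - 5)*(z + 3)*(z - 5)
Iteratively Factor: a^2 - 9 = (a - 3)*(a + 3)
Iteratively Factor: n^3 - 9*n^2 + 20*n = (n - 4)*(n^2 - 5*n) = (n - 5)*(n - 4)*(n)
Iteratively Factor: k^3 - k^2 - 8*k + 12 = (k - 2)*(k^2 + k - 6) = (k - 2)^2*(k + 3)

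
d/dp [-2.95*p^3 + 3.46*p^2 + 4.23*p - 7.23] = -8.85*p^2 + 6.92*p + 4.23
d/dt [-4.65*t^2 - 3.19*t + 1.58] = -9.3*t - 3.19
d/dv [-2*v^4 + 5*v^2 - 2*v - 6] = -8*v^3 + 10*v - 2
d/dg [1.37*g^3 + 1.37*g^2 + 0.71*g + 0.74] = 4.11*g^2 + 2.74*g + 0.71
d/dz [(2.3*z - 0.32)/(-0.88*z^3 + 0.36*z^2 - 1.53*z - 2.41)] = (4.048*z^3 - 1.6728*z^2 + 0.2304*z - 6.0326)/(0.7744*z^6 - 0.6336*z^5 + 2.8224*z^4 + 3.14*z^3 + 0.6057*z^2 + 7.3746*z + 5.8081)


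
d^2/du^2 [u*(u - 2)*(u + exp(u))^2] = 2*u^3*exp(u) + 4*u^2*exp(2*u) + 8*u^2*exp(u) + 12*u^2 - 4*u*exp(u) - 12*u - 6*exp(2*u) - 8*exp(u)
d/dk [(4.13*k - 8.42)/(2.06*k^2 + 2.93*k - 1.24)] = (-8.5078*k^2 + 34.6904*k + 19.5494)/(4.2436*k^4 + 12.0716*k^3 + 3.4761*k^2 - 7.2664*k + 1.5376)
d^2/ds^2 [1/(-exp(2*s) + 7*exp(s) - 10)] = (-2*(2*exp(s) - 7)^2*exp(s) + (4*exp(s) - 7)*(exp(2*s) - 7*exp(s) + 10))*exp(s)/(exp(2*s) - 7*exp(s) + 10)^3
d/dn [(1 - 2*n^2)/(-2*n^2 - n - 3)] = (2*n^2 + 16*n + 1)/(4*n^4 + 4*n^3 + 13*n^2 + 6*n + 9)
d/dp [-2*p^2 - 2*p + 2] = -4*p - 2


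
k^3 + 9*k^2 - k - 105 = (k - 3)*(k + 5)*(k + 7)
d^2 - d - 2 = (d - 2)*(d + 1)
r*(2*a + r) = 2*a*r + r^2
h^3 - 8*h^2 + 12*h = h*(h - 6)*(h - 2)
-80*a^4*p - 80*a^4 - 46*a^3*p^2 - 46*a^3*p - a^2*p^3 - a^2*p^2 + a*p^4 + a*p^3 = (-8*a + p)*(2*a + p)*(5*a + p)*(a*p + a)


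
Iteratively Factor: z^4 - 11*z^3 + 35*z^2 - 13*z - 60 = (z - 3)*(z^3 - 8*z^2 + 11*z + 20) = (z - 5)*(z - 3)*(z^2 - 3*z - 4) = (z - 5)*(z - 4)*(z - 3)*(z + 1)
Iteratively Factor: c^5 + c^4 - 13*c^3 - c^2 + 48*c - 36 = (c - 2)*(c^4 + 3*c^3 - 7*c^2 - 15*c + 18) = (c - 2)*(c + 3)*(c^3 - 7*c + 6) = (c - 2)*(c + 3)^2*(c^2 - 3*c + 2) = (c - 2)^2*(c + 3)^2*(c - 1)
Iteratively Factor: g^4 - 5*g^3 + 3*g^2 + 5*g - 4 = (g - 1)*(g^3 - 4*g^2 - g + 4) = (g - 1)^2*(g^2 - 3*g - 4) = (g - 4)*(g - 1)^2*(g + 1)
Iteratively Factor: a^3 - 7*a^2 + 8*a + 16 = (a - 4)*(a^2 - 3*a - 4) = (a - 4)*(a + 1)*(a - 4)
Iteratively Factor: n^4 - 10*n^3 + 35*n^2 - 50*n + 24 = (n - 3)*(n^3 - 7*n^2 + 14*n - 8) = (n - 4)*(n - 3)*(n^2 - 3*n + 2) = (n - 4)*(n - 3)*(n - 2)*(n - 1)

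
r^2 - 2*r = r*(r - 2)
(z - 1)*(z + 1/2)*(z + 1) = z^3 + z^2/2 - z - 1/2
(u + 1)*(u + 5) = u^2 + 6*u + 5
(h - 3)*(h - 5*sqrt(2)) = h^2 - 5*sqrt(2)*h - 3*h + 15*sqrt(2)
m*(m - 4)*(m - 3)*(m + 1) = m^4 - 6*m^3 + 5*m^2 + 12*m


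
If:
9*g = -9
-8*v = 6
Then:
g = -1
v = -3/4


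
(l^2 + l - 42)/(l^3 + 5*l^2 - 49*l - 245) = (l - 6)/(l^2 - 2*l - 35)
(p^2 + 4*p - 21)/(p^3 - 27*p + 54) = (p + 7)/(p^2 + 3*p - 18)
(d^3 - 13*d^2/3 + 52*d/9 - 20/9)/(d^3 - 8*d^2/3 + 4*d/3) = (d - 5/3)/d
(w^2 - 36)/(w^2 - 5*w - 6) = (w + 6)/(w + 1)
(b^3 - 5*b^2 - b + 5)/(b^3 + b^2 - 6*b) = (b^3 - 5*b^2 - b + 5)/(b*(b^2 + b - 6))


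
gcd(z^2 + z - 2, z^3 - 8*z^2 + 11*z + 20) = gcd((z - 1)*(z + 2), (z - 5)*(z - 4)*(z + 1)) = 1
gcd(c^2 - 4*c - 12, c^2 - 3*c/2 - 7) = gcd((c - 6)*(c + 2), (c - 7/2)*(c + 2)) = c + 2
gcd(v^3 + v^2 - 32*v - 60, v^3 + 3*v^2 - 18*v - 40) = v^2 + 7*v + 10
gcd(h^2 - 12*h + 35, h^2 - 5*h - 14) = h - 7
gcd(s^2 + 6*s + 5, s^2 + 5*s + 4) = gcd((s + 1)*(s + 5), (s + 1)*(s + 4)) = s + 1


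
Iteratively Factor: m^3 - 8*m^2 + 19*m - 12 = (m - 4)*(m^2 - 4*m + 3) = (m - 4)*(m - 3)*(m - 1)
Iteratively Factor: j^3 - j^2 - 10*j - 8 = (j - 4)*(j^2 + 3*j + 2) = (j - 4)*(j + 1)*(j + 2)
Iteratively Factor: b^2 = (b)*(b)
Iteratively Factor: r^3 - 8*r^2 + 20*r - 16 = (r - 2)*(r^2 - 6*r + 8) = (r - 2)^2*(r - 4)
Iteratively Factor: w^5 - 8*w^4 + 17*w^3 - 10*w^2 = (w)*(w^4 - 8*w^3 + 17*w^2 - 10*w) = w^2*(w^3 - 8*w^2 + 17*w - 10) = w^2*(w - 5)*(w^2 - 3*w + 2) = w^2*(w - 5)*(w - 1)*(w - 2)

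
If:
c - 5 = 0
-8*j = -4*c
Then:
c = 5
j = 5/2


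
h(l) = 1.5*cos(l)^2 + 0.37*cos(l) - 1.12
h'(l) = -3.0*sin(l)*cos(l) - 0.37*sin(l)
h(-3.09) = 0.01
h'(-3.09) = -0.14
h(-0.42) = 0.47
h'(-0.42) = 1.27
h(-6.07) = 0.67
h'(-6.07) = -0.70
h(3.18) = 0.01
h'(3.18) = -0.10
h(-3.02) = -0.01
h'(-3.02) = -0.32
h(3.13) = 0.01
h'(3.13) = 0.03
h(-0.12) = 0.73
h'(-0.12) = 0.40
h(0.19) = 0.69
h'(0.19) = -0.63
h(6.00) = 0.62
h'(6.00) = 0.91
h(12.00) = 0.26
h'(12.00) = 1.56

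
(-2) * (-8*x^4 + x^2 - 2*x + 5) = 16*x^4 - 2*x^2 + 4*x - 10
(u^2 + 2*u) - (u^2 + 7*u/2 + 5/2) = -3*u/2 - 5/2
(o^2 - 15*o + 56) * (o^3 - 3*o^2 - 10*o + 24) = o^5 - 18*o^4 + 91*o^3 + 6*o^2 - 920*o + 1344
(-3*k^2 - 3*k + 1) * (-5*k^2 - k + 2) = 15*k^4 + 18*k^3 - 8*k^2 - 7*k + 2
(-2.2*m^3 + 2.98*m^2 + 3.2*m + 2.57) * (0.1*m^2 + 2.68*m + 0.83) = -0.22*m^5 - 5.598*m^4 + 6.4804*m^3 + 11.3064*m^2 + 9.5436*m + 2.1331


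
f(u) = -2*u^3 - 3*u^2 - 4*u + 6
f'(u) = -6*u^2 - 6*u - 4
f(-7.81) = 807.01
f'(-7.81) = -323.12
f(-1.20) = 9.94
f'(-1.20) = -5.44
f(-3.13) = 50.46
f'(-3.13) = -44.00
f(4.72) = -290.02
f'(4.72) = -165.99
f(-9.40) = 1439.69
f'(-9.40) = -477.76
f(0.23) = 4.90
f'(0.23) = -5.70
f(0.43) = 3.57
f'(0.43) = -7.69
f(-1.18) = 9.83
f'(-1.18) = -5.27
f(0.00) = 6.00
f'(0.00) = -4.00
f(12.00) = -3930.00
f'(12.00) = -940.00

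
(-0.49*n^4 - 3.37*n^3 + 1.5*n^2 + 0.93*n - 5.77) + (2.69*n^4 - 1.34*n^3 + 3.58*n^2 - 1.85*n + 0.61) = 2.2*n^4 - 4.71*n^3 + 5.08*n^2 - 0.92*n - 5.16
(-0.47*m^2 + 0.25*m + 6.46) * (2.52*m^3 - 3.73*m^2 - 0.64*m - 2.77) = -1.1844*m^5 + 2.3831*m^4 + 15.6475*m^3 - 22.9539*m^2 - 4.8269*m - 17.8942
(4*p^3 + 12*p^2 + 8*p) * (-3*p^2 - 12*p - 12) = -12*p^5 - 84*p^4 - 216*p^3 - 240*p^2 - 96*p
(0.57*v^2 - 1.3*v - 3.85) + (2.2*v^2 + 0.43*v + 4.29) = 2.77*v^2 - 0.87*v + 0.44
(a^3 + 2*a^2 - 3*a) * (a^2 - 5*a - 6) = a^5 - 3*a^4 - 19*a^3 + 3*a^2 + 18*a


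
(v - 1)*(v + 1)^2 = v^3 + v^2 - v - 1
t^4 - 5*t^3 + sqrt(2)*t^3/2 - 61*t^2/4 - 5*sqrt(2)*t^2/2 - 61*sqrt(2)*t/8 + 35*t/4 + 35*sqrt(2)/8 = (t - 7)*(t - 1/2)*(t + 5/2)*(t + sqrt(2)/2)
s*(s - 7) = s^2 - 7*s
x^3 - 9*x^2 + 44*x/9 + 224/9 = (x - 8)*(x - 7/3)*(x + 4/3)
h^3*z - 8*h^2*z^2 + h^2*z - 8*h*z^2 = h*(h - 8*z)*(h*z + z)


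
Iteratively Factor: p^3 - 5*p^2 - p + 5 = (p + 1)*(p^2 - 6*p + 5) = (p - 1)*(p + 1)*(p - 5)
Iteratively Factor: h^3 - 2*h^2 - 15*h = (h + 3)*(h^2 - 5*h) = (h - 5)*(h + 3)*(h)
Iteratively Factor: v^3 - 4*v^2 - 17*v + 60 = (v - 3)*(v^2 - v - 20) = (v - 3)*(v + 4)*(v - 5)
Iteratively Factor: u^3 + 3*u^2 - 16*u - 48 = (u + 3)*(u^2 - 16) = (u + 3)*(u + 4)*(u - 4)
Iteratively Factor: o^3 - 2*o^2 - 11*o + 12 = (o + 3)*(o^2 - 5*o + 4) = (o - 4)*(o + 3)*(o - 1)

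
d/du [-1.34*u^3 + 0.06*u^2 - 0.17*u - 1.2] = -4.02*u^2 + 0.12*u - 0.17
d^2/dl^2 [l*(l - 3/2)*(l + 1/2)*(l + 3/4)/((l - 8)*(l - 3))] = (16*l^6 - 528*l^5 + 6960*l^4 - 34453*l^3 + 60192*l^2 - 6264*l - 16200)/(8*(l^6 - 33*l^5 + 435*l^4 - 2915*l^3 + 10440*l^2 - 19008*l + 13824))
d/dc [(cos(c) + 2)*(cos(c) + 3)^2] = -(cos(c) + 3)*(3*cos(c) + 7)*sin(c)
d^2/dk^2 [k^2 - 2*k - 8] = 2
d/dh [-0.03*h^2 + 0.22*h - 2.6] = 0.22 - 0.06*h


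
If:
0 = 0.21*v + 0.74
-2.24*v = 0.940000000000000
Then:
No Solution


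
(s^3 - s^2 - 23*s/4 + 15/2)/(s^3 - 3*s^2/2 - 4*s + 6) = (s + 5/2)/(s + 2)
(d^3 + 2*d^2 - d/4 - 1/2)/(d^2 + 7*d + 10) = (d^2 - 1/4)/(d + 5)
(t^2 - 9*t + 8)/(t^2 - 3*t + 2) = (t - 8)/(t - 2)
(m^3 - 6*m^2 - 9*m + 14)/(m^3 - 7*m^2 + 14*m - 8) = (m^2 - 5*m - 14)/(m^2 - 6*m + 8)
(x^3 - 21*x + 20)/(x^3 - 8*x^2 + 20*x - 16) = (x^2 + 4*x - 5)/(x^2 - 4*x + 4)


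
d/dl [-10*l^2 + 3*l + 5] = 3 - 20*l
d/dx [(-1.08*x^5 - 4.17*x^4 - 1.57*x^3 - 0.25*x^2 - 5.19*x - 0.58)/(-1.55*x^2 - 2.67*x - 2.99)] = (5.022*x^6 + 24.4614*x^5 + 51.9812*x^4 + 58.257*x^3 + 6.7059*x^2 - 0.303000000000001*x + 13.9695)/(2.4025*x^4 + 8.277*x^3 + 16.3979*x^2 + 15.9666*x + 8.9401)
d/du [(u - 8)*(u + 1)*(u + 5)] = 3*u^2 - 4*u - 43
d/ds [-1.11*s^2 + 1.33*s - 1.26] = 1.33 - 2.22*s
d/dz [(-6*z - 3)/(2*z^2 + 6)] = 3*(z^2 + z - 3)/(z^4 + 6*z^2 + 9)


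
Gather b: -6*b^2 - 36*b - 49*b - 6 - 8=-6*b^2 - 85*b - 14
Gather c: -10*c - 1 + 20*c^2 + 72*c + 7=20*c^2 + 62*c + 6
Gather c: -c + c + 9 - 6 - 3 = 0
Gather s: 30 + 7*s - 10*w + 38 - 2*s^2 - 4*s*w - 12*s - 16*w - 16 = -2*s^2 + s*(-4*w - 5) - 26*w + 52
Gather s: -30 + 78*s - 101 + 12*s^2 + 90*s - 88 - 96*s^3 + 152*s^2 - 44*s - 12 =-96*s^3 + 164*s^2 + 124*s - 231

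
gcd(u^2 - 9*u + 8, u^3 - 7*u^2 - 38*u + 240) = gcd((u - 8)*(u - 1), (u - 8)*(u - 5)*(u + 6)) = u - 8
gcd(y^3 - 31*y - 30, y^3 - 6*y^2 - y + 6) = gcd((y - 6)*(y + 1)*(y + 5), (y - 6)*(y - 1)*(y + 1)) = y^2 - 5*y - 6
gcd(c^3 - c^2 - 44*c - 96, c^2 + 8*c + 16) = c + 4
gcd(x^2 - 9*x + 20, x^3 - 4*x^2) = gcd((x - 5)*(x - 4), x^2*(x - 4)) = x - 4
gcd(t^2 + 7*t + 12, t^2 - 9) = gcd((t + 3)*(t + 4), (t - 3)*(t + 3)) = t + 3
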